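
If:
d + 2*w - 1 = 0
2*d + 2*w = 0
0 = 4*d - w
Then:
No Solution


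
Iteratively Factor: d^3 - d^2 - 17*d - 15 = (d + 3)*(d^2 - 4*d - 5) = (d - 5)*(d + 3)*(d + 1)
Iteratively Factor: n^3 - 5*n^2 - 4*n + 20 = (n + 2)*(n^2 - 7*n + 10) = (n - 5)*(n + 2)*(n - 2)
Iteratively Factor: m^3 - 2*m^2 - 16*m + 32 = (m - 4)*(m^2 + 2*m - 8) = (m - 4)*(m + 4)*(m - 2)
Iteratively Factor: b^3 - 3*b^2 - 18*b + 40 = (b - 5)*(b^2 + 2*b - 8) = (b - 5)*(b + 4)*(b - 2)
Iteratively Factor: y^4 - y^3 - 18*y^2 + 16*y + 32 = (y + 4)*(y^3 - 5*y^2 + 2*y + 8) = (y - 4)*(y + 4)*(y^2 - y - 2) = (y - 4)*(y + 1)*(y + 4)*(y - 2)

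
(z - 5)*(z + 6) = z^2 + z - 30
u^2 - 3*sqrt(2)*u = u*(u - 3*sqrt(2))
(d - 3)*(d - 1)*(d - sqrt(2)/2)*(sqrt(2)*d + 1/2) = sqrt(2)*d^4 - 4*sqrt(2)*d^3 - d^3/2 + 2*d^2 + 11*sqrt(2)*d^2/4 - 3*d/2 + sqrt(2)*d - 3*sqrt(2)/4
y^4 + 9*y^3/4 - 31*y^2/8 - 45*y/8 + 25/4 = (y - 5/4)*(y - 1)*(y + 2)*(y + 5/2)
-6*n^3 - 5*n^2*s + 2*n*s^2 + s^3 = (-2*n + s)*(n + s)*(3*n + s)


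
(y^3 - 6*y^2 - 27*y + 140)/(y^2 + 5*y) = y - 11 + 28/y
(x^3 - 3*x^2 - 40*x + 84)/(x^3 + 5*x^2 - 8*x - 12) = (x - 7)/(x + 1)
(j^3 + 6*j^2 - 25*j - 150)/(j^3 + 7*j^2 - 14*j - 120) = (j - 5)/(j - 4)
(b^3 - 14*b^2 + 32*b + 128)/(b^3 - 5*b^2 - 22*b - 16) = (b - 8)/(b + 1)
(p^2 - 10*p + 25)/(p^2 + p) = (p^2 - 10*p + 25)/(p*(p + 1))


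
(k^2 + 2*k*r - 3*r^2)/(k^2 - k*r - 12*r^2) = (-k + r)/(-k + 4*r)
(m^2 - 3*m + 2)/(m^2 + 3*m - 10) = (m - 1)/(m + 5)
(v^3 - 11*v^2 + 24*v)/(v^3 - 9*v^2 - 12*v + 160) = v*(v - 3)/(v^2 - v - 20)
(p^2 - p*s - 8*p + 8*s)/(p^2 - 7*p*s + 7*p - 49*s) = (p^2 - p*s - 8*p + 8*s)/(p^2 - 7*p*s + 7*p - 49*s)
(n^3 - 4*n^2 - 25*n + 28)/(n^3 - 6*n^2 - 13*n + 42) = (n^2 + 3*n - 4)/(n^2 + n - 6)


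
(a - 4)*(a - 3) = a^2 - 7*a + 12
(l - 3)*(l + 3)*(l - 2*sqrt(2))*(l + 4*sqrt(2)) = l^4 + 2*sqrt(2)*l^3 - 25*l^2 - 18*sqrt(2)*l + 144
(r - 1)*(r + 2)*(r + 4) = r^3 + 5*r^2 + 2*r - 8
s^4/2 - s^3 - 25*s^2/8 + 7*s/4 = s*(s/2 + 1)*(s - 7/2)*(s - 1/2)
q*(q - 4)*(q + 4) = q^3 - 16*q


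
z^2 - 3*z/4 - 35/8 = (z - 5/2)*(z + 7/4)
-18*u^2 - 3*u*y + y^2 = (-6*u + y)*(3*u + y)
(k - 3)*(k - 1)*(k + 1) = k^3 - 3*k^2 - k + 3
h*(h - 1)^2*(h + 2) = h^4 - 3*h^2 + 2*h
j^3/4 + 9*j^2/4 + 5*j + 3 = (j/4 + 1/4)*(j + 2)*(j + 6)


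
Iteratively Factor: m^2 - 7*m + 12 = (m - 3)*(m - 4)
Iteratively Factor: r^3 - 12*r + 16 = (r + 4)*(r^2 - 4*r + 4) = (r - 2)*(r + 4)*(r - 2)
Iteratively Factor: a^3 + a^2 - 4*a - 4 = (a - 2)*(a^2 + 3*a + 2) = (a - 2)*(a + 2)*(a + 1)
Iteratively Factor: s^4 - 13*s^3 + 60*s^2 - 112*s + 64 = (s - 4)*(s^3 - 9*s^2 + 24*s - 16) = (s - 4)^2*(s^2 - 5*s + 4) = (s - 4)^2*(s - 1)*(s - 4)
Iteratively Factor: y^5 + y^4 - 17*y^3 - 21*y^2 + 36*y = (y)*(y^4 + y^3 - 17*y^2 - 21*y + 36) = y*(y + 3)*(y^3 - 2*y^2 - 11*y + 12) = y*(y - 1)*(y + 3)*(y^2 - y - 12) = y*(y - 4)*(y - 1)*(y + 3)*(y + 3)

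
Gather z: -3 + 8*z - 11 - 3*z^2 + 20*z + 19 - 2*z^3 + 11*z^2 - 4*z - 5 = -2*z^3 + 8*z^2 + 24*z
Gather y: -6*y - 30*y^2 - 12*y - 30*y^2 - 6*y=-60*y^2 - 24*y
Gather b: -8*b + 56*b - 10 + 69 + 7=48*b + 66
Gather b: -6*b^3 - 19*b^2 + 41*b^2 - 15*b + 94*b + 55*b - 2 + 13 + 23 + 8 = -6*b^3 + 22*b^2 + 134*b + 42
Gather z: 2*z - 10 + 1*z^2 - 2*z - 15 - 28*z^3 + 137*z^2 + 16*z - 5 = -28*z^3 + 138*z^2 + 16*z - 30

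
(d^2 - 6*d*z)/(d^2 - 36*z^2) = d/(d + 6*z)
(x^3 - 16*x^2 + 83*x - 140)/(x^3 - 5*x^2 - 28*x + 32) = (x^3 - 16*x^2 + 83*x - 140)/(x^3 - 5*x^2 - 28*x + 32)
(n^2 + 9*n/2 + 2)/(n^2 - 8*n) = (n^2 + 9*n/2 + 2)/(n*(n - 8))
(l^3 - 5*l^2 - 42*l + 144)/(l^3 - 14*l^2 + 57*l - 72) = (l + 6)/(l - 3)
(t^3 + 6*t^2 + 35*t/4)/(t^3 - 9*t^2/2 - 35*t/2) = (t + 7/2)/(t - 7)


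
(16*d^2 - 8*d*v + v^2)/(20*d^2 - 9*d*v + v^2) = (-4*d + v)/(-5*d + v)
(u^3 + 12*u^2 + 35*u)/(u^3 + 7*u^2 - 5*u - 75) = u*(u + 7)/(u^2 + 2*u - 15)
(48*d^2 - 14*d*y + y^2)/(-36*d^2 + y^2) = (-8*d + y)/(6*d + y)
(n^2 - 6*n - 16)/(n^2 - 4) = (n - 8)/(n - 2)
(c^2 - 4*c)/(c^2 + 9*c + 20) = c*(c - 4)/(c^2 + 9*c + 20)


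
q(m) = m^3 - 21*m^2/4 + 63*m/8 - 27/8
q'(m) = 3*m^2 - 21*m/2 + 63/8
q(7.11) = 146.64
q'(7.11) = 84.88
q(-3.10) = -108.03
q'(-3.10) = 69.26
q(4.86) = 25.69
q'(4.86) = 27.70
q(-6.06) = -466.44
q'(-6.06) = 181.68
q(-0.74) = -12.48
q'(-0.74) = 17.29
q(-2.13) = -53.63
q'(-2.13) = 43.85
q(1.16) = 0.26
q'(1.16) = -0.27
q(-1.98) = -47.31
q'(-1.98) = 40.43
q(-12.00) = -2581.88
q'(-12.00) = 565.88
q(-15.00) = -4677.75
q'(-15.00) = 840.38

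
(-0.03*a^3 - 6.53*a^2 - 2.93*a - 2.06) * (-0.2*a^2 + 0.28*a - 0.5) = 0.006*a^5 + 1.2976*a^4 - 1.2274*a^3 + 2.8566*a^2 + 0.8882*a + 1.03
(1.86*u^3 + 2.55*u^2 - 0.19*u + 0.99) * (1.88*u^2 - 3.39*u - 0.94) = 3.4968*u^5 - 1.5114*u^4 - 10.7501*u^3 + 0.1083*u^2 - 3.1775*u - 0.9306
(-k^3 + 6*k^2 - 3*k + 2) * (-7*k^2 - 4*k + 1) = 7*k^5 - 38*k^4 - 4*k^3 + 4*k^2 - 11*k + 2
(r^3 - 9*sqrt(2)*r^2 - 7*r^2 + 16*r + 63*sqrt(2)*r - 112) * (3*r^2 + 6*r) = 3*r^5 - 27*sqrt(2)*r^4 - 15*r^4 + 6*r^3 + 135*sqrt(2)*r^3 - 240*r^2 + 378*sqrt(2)*r^2 - 672*r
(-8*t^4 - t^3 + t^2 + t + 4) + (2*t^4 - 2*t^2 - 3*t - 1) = -6*t^4 - t^3 - t^2 - 2*t + 3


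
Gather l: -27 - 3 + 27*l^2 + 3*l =27*l^2 + 3*l - 30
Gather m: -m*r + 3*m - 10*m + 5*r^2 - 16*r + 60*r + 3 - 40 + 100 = m*(-r - 7) + 5*r^2 + 44*r + 63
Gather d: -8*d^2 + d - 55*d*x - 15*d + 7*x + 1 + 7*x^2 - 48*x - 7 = -8*d^2 + d*(-55*x - 14) + 7*x^2 - 41*x - 6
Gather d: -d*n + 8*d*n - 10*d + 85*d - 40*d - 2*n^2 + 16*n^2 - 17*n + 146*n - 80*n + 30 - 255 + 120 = d*(7*n + 35) + 14*n^2 + 49*n - 105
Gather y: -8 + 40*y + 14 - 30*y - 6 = 10*y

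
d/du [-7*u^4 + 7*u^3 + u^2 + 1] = u*(-28*u^2 + 21*u + 2)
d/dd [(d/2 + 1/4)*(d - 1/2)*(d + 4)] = 3*d^2/2 + 4*d - 1/8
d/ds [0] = 0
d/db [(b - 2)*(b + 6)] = 2*b + 4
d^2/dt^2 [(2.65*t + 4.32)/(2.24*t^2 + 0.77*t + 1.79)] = ((2.65*t + 4.32)*(4.48*t + 0.77)*(8.96*t + 1.54) - (35.616*t + 23.4346)*(2.24*t^2 + 0.77*t + 1.79))/(2.24*t^2 + 0.77*t + 1.79)^3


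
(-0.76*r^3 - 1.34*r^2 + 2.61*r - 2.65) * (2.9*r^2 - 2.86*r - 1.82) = -2.204*r^5 - 1.7124*r^4 + 12.7846*r^3 - 12.7108*r^2 + 2.8288*r + 4.823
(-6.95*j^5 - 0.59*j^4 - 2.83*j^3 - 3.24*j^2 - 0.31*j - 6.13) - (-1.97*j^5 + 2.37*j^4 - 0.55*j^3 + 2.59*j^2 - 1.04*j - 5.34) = -4.98*j^5 - 2.96*j^4 - 2.28*j^3 - 5.83*j^2 + 0.73*j - 0.79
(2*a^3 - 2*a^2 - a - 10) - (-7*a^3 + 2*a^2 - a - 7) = 9*a^3 - 4*a^2 - 3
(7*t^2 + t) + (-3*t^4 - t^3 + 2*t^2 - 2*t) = -3*t^4 - t^3 + 9*t^2 - t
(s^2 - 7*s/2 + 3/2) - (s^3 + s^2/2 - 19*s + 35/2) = -s^3 + s^2/2 + 31*s/2 - 16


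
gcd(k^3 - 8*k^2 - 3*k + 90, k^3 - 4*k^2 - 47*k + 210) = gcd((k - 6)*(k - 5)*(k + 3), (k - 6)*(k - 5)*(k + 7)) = k^2 - 11*k + 30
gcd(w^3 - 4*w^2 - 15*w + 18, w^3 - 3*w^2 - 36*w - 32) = 1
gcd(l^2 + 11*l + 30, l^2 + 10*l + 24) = l + 6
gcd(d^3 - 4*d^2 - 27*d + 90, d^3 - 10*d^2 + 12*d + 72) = d - 6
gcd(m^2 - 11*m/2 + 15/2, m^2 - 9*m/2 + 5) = m - 5/2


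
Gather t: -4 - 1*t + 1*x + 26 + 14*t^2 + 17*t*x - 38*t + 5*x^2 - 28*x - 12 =14*t^2 + t*(17*x - 39) + 5*x^2 - 27*x + 10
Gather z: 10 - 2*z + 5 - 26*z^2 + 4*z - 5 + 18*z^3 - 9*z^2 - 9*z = 18*z^3 - 35*z^2 - 7*z + 10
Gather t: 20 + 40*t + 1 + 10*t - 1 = 50*t + 20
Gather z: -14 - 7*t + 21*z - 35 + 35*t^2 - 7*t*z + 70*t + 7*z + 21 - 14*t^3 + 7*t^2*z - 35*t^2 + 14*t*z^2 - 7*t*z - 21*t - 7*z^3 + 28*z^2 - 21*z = -14*t^3 + 42*t - 7*z^3 + z^2*(14*t + 28) + z*(7*t^2 - 14*t + 7) - 28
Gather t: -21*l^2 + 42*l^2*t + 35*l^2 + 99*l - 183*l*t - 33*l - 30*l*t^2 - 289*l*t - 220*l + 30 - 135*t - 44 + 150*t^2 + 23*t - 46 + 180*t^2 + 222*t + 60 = 14*l^2 - 154*l + t^2*(330 - 30*l) + t*(42*l^2 - 472*l + 110)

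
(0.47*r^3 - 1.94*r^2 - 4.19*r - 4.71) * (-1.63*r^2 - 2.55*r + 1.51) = -0.7661*r^5 + 1.9637*r^4 + 12.4864*r^3 + 15.4324*r^2 + 5.6836*r - 7.1121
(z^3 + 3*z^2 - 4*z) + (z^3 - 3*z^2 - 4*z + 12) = 2*z^3 - 8*z + 12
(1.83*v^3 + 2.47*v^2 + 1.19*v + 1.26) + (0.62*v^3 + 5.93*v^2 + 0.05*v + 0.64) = 2.45*v^3 + 8.4*v^2 + 1.24*v + 1.9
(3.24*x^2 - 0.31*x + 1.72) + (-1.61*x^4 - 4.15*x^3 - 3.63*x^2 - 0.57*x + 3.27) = -1.61*x^4 - 4.15*x^3 - 0.39*x^2 - 0.88*x + 4.99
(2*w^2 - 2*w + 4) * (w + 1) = 2*w^3 + 2*w + 4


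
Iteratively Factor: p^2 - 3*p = (p - 3)*(p)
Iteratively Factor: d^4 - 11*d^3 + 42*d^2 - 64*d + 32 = (d - 2)*(d^3 - 9*d^2 + 24*d - 16) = (d - 2)*(d - 1)*(d^2 - 8*d + 16) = (d - 4)*(d - 2)*(d - 1)*(d - 4)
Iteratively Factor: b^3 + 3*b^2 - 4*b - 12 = (b + 2)*(b^2 + b - 6) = (b + 2)*(b + 3)*(b - 2)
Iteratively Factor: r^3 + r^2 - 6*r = (r)*(r^2 + r - 6) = r*(r + 3)*(r - 2)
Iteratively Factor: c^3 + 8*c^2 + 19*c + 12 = (c + 1)*(c^2 + 7*c + 12) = (c + 1)*(c + 3)*(c + 4)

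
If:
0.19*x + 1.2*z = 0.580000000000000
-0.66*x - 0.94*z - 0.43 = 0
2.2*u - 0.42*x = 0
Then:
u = -0.33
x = -1.73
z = 0.76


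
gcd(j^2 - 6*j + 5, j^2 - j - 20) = j - 5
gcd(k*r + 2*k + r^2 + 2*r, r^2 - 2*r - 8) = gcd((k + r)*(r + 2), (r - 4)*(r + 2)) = r + 2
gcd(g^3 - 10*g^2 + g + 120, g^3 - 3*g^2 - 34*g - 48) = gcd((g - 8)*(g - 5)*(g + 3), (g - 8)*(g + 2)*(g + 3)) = g^2 - 5*g - 24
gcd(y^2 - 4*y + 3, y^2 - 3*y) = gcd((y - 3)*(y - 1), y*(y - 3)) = y - 3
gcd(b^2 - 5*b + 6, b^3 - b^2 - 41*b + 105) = b - 3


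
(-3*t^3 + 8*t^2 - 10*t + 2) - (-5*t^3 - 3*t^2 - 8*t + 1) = 2*t^3 + 11*t^2 - 2*t + 1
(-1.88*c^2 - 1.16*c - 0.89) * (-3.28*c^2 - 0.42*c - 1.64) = 6.1664*c^4 + 4.5944*c^3 + 6.4896*c^2 + 2.2762*c + 1.4596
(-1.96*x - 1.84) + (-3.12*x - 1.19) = -5.08*x - 3.03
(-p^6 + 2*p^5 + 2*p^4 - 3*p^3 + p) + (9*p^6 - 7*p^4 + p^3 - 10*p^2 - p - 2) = 8*p^6 + 2*p^5 - 5*p^4 - 2*p^3 - 10*p^2 - 2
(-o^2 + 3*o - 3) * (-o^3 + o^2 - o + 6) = o^5 - 4*o^4 + 7*o^3 - 12*o^2 + 21*o - 18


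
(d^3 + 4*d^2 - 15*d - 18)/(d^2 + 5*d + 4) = (d^2 + 3*d - 18)/(d + 4)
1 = 1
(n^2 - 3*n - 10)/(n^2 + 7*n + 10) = (n - 5)/(n + 5)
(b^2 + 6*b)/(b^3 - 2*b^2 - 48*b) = 1/(b - 8)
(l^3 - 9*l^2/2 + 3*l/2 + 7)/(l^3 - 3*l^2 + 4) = (l - 7/2)/(l - 2)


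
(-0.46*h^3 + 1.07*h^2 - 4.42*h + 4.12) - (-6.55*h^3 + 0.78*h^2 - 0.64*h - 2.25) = 6.09*h^3 + 0.29*h^2 - 3.78*h + 6.37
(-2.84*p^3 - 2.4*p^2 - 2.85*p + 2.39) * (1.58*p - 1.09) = -4.4872*p^4 - 0.6964*p^3 - 1.887*p^2 + 6.8827*p - 2.6051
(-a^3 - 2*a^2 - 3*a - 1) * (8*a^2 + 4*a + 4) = -8*a^5 - 20*a^4 - 36*a^3 - 28*a^2 - 16*a - 4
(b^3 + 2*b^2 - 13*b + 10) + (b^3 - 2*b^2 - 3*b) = 2*b^3 - 16*b + 10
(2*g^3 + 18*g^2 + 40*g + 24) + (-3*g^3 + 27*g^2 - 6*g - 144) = -g^3 + 45*g^2 + 34*g - 120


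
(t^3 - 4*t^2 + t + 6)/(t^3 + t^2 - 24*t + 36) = (t + 1)/(t + 6)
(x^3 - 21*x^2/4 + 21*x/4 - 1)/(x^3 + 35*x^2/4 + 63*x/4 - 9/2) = (x^2 - 5*x + 4)/(x^2 + 9*x + 18)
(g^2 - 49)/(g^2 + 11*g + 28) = (g - 7)/(g + 4)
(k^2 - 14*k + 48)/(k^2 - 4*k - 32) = (k - 6)/(k + 4)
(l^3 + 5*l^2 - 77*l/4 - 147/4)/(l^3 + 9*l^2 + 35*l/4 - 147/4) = (4*l^2 - 8*l - 21)/(4*l^2 + 8*l - 21)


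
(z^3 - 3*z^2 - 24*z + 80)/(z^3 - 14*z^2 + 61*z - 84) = (z^2 + z - 20)/(z^2 - 10*z + 21)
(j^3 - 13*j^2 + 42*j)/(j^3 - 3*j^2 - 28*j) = (j - 6)/(j + 4)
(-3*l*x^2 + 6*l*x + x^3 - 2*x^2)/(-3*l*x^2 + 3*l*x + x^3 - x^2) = (x - 2)/(x - 1)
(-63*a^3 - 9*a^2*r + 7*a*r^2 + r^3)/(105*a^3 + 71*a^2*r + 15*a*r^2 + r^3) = (-3*a + r)/(5*a + r)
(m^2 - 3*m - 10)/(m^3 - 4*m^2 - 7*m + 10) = 1/(m - 1)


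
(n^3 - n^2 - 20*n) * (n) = n^4 - n^3 - 20*n^2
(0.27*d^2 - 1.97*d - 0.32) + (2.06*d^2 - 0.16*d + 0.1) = 2.33*d^2 - 2.13*d - 0.22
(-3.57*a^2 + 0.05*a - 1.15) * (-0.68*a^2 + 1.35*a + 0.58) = 2.4276*a^4 - 4.8535*a^3 - 1.2211*a^2 - 1.5235*a - 0.667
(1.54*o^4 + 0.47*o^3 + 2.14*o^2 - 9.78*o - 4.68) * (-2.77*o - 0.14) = -4.2658*o^5 - 1.5175*o^4 - 5.9936*o^3 + 26.791*o^2 + 14.3328*o + 0.6552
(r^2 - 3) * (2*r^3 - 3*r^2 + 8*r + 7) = 2*r^5 - 3*r^4 + 2*r^3 + 16*r^2 - 24*r - 21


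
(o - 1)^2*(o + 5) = o^3 + 3*o^2 - 9*o + 5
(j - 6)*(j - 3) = j^2 - 9*j + 18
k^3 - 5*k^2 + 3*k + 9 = (k - 3)^2*(k + 1)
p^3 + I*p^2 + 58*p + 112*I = (p - 8*I)*(p + 2*I)*(p + 7*I)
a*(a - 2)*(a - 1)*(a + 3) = a^4 - 7*a^2 + 6*a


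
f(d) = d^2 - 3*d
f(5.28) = 12.04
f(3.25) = 0.81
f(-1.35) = 5.87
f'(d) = 2*d - 3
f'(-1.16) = -5.32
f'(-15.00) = -33.00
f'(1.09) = -0.82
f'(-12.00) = -27.00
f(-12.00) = 180.00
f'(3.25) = 3.50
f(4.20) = 5.04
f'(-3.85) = -10.70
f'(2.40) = 1.80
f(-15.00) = 270.00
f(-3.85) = 26.37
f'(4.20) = 5.40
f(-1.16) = 4.83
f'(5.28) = 7.56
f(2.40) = -1.44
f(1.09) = -2.08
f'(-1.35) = -5.70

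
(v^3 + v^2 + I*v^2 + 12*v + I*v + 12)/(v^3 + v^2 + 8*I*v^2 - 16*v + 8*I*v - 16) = (v - 3*I)/(v + 4*I)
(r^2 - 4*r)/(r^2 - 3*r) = (r - 4)/(r - 3)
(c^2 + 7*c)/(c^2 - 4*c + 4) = c*(c + 7)/(c^2 - 4*c + 4)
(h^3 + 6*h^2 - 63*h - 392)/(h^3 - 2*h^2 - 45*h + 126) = (h^2 - h - 56)/(h^2 - 9*h + 18)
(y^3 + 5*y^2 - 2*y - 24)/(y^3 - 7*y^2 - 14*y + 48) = (y + 4)/(y - 8)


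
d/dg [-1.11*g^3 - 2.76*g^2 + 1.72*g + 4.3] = -3.33*g^2 - 5.52*g + 1.72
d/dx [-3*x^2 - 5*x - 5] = -6*x - 5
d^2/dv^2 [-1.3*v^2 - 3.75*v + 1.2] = -2.60000000000000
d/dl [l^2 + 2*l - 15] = 2*l + 2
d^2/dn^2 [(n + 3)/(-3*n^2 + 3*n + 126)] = 2*((n + 3)*(2*n - 1)^2 + (3*n + 2)*(-n^2 + n + 42))/(3*(-n^2 + n + 42)^3)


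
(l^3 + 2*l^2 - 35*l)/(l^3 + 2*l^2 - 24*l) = (l^2 + 2*l - 35)/(l^2 + 2*l - 24)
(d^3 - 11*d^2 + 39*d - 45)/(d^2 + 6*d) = (d^3 - 11*d^2 + 39*d - 45)/(d*(d + 6))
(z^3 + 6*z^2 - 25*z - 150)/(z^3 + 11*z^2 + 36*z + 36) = (z^2 - 25)/(z^2 + 5*z + 6)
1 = 1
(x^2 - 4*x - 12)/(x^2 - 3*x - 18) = (x + 2)/(x + 3)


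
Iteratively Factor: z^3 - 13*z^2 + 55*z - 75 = (z - 5)*(z^2 - 8*z + 15) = (z - 5)^2*(z - 3)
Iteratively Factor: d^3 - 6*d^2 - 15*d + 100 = (d + 4)*(d^2 - 10*d + 25) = (d - 5)*(d + 4)*(d - 5)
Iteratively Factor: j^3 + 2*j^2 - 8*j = (j - 2)*(j^2 + 4*j) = (j - 2)*(j + 4)*(j)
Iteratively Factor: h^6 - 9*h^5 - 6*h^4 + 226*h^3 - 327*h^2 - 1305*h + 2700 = (h - 5)*(h^5 - 4*h^4 - 26*h^3 + 96*h^2 + 153*h - 540) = (h - 5)^2*(h^4 + h^3 - 21*h^2 - 9*h + 108) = (h - 5)^2*(h + 3)*(h^3 - 2*h^2 - 15*h + 36) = (h - 5)^2*(h - 3)*(h + 3)*(h^2 + h - 12) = (h - 5)^2*(h - 3)^2*(h + 3)*(h + 4)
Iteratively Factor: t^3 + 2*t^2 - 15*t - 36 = (t + 3)*(t^2 - t - 12) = (t - 4)*(t + 3)*(t + 3)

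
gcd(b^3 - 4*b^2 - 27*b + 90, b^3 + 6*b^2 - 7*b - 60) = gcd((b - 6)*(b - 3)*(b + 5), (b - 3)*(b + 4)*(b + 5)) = b^2 + 2*b - 15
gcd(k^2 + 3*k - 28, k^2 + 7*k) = k + 7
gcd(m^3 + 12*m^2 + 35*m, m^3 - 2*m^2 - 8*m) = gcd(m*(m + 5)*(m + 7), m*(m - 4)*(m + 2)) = m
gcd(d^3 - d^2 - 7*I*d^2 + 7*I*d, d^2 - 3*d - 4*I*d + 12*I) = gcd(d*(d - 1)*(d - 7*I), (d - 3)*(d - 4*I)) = 1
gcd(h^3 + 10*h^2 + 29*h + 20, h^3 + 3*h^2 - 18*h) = 1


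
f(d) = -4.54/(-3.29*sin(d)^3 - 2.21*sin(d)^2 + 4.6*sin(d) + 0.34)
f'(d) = -4.54*(9.87*sin(d)^2*cos(d) + 4.42*sin(d)*cos(d) - 4.6*cos(d))/(-3.29*sin(d)^3 - 2.21*sin(d)^2 + 4.6*sin(d) + 0.34)^2 = (-44.8098*sin(d)^2 - 20.0668*sin(d) + 20.884)*cos(d)/(3.29*sin(d)^3 + 2.21*sin(d)^2 - 4.6*sin(d) - 0.34)^2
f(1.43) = 9.76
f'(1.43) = -27.81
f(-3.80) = -2.89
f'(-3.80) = 2.61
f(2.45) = -2.98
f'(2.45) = 3.37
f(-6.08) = -3.94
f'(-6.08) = 11.09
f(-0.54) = 2.10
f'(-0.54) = 3.55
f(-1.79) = 1.42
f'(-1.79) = 0.05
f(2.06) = -10.92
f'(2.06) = 86.33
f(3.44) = 4.05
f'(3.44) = -17.46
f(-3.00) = 13.20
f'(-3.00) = -191.03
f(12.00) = 2.01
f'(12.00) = 3.11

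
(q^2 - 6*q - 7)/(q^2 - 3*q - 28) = (q + 1)/(q + 4)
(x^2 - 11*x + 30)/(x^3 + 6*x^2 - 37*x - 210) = (x - 5)/(x^2 + 12*x + 35)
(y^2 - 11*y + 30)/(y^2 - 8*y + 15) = (y - 6)/(y - 3)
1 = 1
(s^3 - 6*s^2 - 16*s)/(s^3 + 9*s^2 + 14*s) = (s - 8)/(s + 7)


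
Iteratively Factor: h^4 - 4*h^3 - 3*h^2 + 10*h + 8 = (h - 2)*(h^3 - 2*h^2 - 7*h - 4) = (h - 2)*(h + 1)*(h^2 - 3*h - 4) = (h - 2)*(h + 1)^2*(h - 4)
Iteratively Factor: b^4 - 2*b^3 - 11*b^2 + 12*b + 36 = (b - 3)*(b^3 + b^2 - 8*b - 12) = (b - 3)^2*(b^2 + 4*b + 4) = (b - 3)^2*(b + 2)*(b + 2)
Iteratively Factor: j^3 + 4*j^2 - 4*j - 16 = (j + 2)*(j^2 + 2*j - 8) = (j + 2)*(j + 4)*(j - 2)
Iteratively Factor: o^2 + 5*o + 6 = (o + 2)*(o + 3)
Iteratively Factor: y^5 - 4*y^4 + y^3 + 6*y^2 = (y - 2)*(y^4 - 2*y^3 - 3*y^2) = (y - 3)*(y - 2)*(y^3 + y^2) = (y - 3)*(y - 2)*(y + 1)*(y^2) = y*(y - 3)*(y - 2)*(y + 1)*(y)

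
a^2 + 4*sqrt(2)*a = a*(a + 4*sqrt(2))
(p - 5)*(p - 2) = p^2 - 7*p + 10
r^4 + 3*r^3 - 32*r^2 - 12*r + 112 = (r - 4)*(r - 2)*(r + 2)*(r + 7)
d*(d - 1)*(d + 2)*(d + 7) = d^4 + 8*d^3 + 5*d^2 - 14*d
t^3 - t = t*(t - 1)*(t + 1)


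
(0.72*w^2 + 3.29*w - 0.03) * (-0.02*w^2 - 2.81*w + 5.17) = -0.0144*w^4 - 2.089*w^3 - 5.5219*w^2 + 17.0936*w - 0.1551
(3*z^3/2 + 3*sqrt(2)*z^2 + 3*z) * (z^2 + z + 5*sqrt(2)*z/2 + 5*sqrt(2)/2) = 3*z^5/2 + 3*z^4/2 + 27*sqrt(2)*z^4/4 + 27*sqrt(2)*z^3/4 + 18*z^3 + 15*sqrt(2)*z^2/2 + 18*z^2 + 15*sqrt(2)*z/2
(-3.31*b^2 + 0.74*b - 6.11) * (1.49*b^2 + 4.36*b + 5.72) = -4.9319*b^4 - 13.329*b^3 - 24.8107*b^2 - 22.4068*b - 34.9492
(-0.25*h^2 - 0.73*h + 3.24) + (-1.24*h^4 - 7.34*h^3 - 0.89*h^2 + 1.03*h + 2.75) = -1.24*h^4 - 7.34*h^3 - 1.14*h^2 + 0.3*h + 5.99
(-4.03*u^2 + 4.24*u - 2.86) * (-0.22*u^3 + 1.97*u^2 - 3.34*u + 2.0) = 0.8866*u^5 - 8.8719*u^4 + 22.4422*u^3 - 27.8558*u^2 + 18.0324*u - 5.72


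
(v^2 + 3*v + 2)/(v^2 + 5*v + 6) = (v + 1)/(v + 3)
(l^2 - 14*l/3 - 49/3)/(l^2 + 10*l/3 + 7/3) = (l - 7)/(l + 1)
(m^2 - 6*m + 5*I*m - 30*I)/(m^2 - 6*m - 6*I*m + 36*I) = (m + 5*I)/(m - 6*I)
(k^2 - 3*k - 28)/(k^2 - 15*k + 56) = (k + 4)/(k - 8)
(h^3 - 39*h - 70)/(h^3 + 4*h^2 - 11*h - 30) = (h - 7)/(h - 3)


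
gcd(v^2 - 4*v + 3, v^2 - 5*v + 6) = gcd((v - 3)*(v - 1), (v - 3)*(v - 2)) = v - 3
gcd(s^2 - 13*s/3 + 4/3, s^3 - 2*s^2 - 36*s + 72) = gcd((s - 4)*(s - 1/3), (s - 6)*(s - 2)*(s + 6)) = 1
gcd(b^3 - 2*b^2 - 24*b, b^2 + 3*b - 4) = b + 4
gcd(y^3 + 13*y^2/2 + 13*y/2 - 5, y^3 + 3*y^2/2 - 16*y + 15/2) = y^2 + 9*y/2 - 5/2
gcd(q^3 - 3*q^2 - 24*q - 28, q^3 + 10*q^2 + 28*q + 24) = q^2 + 4*q + 4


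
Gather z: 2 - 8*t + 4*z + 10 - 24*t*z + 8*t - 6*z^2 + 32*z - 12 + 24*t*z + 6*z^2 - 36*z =0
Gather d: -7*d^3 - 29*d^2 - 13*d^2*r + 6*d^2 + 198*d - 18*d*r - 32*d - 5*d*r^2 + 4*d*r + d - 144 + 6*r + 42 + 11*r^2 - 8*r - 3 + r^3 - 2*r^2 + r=-7*d^3 + d^2*(-13*r - 23) + d*(-5*r^2 - 14*r + 167) + r^3 + 9*r^2 - r - 105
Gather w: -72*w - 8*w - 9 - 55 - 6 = -80*w - 70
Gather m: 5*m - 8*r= 5*m - 8*r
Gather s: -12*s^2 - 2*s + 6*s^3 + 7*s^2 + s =6*s^3 - 5*s^2 - s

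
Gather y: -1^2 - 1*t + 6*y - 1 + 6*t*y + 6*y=-t + y*(6*t + 12) - 2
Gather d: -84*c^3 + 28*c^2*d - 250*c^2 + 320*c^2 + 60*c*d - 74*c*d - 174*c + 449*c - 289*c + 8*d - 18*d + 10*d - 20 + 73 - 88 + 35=-84*c^3 + 70*c^2 - 14*c + d*(28*c^2 - 14*c)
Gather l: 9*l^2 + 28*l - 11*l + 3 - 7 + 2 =9*l^2 + 17*l - 2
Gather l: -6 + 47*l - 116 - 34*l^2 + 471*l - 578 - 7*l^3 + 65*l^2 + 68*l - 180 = -7*l^3 + 31*l^2 + 586*l - 880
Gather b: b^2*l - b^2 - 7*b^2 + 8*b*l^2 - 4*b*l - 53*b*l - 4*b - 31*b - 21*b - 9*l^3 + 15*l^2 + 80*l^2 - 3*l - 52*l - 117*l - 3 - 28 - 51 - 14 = b^2*(l - 8) + b*(8*l^2 - 57*l - 56) - 9*l^3 + 95*l^2 - 172*l - 96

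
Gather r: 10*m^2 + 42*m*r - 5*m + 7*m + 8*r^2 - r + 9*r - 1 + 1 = 10*m^2 + 2*m + 8*r^2 + r*(42*m + 8)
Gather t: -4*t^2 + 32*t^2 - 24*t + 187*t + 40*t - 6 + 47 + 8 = 28*t^2 + 203*t + 49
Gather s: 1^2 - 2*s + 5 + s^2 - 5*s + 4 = s^2 - 7*s + 10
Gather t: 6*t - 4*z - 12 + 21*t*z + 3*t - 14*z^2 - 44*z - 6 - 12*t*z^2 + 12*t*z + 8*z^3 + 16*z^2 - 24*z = t*(-12*z^2 + 33*z + 9) + 8*z^3 + 2*z^2 - 72*z - 18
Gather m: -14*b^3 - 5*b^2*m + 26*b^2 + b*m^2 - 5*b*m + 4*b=-14*b^3 + 26*b^2 + b*m^2 + 4*b + m*(-5*b^2 - 5*b)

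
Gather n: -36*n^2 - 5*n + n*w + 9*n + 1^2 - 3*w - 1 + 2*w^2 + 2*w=-36*n^2 + n*(w + 4) + 2*w^2 - w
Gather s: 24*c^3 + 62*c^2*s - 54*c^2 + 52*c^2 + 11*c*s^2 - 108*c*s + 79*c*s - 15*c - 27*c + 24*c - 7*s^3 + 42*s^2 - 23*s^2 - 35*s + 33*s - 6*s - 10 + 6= 24*c^3 - 2*c^2 - 18*c - 7*s^3 + s^2*(11*c + 19) + s*(62*c^2 - 29*c - 8) - 4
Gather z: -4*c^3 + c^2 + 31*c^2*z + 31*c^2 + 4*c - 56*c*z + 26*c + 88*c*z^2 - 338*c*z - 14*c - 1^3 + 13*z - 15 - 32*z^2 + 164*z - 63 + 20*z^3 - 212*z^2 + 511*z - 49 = -4*c^3 + 32*c^2 + 16*c + 20*z^3 + z^2*(88*c - 244) + z*(31*c^2 - 394*c + 688) - 128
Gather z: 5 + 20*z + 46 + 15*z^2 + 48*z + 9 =15*z^2 + 68*z + 60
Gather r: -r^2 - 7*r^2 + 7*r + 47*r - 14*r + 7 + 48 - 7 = -8*r^2 + 40*r + 48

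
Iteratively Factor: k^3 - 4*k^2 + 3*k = (k - 3)*(k^2 - k) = (k - 3)*(k - 1)*(k)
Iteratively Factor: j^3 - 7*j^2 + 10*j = (j - 2)*(j^2 - 5*j) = (j - 5)*(j - 2)*(j)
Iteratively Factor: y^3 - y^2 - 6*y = (y + 2)*(y^2 - 3*y) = y*(y + 2)*(y - 3)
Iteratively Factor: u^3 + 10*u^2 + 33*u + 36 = (u + 4)*(u^2 + 6*u + 9) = (u + 3)*(u + 4)*(u + 3)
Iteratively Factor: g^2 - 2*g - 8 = (g - 4)*(g + 2)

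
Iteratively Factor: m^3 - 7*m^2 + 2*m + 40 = (m - 4)*(m^2 - 3*m - 10) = (m - 5)*(m - 4)*(m + 2)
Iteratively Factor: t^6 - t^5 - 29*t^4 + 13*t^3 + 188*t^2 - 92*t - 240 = (t + 3)*(t^5 - 4*t^4 - 17*t^3 + 64*t^2 - 4*t - 80) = (t - 2)*(t + 3)*(t^4 - 2*t^3 - 21*t^2 + 22*t + 40) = (t - 2)*(t + 3)*(t + 4)*(t^3 - 6*t^2 + 3*t + 10) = (t - 2)*(t + 1)*(t + 3)*(t + 4)*(t^2 - 7*t + 10) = (t - 2)^2*(t + 1)*(t + 3)*(t + 4)*(t - 5)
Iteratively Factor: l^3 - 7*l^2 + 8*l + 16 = (l - 4)*(l^2 - 3*l - 4) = (l - 4)*(l + 1)*(l - 4)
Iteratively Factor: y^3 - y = (y - 1)*(y^2 + y) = (y - 1)*(y + 1)*(y)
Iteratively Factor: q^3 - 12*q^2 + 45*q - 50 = (q - 5)*(q^2 - 7*q + 10) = (q - 5)^2*(q - 2)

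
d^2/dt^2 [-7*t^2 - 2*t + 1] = -14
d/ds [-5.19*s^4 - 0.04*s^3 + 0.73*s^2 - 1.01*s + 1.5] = -20.76*s^3 - 0.12*s^2 + 1.46*s - 1.01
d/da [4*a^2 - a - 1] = 8*a - 1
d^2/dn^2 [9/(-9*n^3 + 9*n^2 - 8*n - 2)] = 18*(9*(3*n - 1)*(9*n^3 - 9*n^2 + 8*n + 2) - (27*n^2 - 18*n + 8)^2)/(9*n^3 - 9*n^2 + 8*n + 2)^3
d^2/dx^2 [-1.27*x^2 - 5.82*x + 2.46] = -2.54000000000000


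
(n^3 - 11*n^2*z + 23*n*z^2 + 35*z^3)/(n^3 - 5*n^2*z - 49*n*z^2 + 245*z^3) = (n + z)/(n + 7*z)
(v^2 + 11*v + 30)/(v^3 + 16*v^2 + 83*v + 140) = (v + 6)/(v^2 + 11*v + 28)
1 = 1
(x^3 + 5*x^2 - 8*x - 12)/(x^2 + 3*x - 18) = (x^2 - x - 2)/(x - 3)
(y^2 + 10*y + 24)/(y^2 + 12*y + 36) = (y + 4)/(y + 6)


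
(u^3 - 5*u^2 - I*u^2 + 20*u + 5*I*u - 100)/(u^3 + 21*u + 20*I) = (u - 5)/(u + I)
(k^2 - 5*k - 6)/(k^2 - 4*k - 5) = (k - 6)/(k - 5)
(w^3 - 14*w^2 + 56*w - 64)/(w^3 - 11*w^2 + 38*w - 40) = (w - 8)/(w - 5)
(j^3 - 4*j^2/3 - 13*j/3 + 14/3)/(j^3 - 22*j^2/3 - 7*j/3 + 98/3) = (j - 1)/(j - 7)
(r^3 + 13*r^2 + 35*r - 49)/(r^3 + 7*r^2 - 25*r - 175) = (r^2 + 6*r - 7)/(r^2 - 25)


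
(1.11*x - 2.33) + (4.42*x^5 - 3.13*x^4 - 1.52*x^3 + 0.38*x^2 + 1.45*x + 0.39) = 4.42*x^5 - 3.13*x^4 - 1.52*x^3 + 0.38*x^2 + 2.56*x - 1.94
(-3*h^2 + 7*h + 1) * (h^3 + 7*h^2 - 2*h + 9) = -3*h^5 - 14*h^4 + 56*h^3 - 34*h^2 + 61*h + 9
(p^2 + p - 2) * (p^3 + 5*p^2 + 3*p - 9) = p^5 + 6*p^4 + 6*p^3 - 16*p^2 - 15*p + 18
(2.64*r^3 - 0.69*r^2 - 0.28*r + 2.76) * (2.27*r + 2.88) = 5.9928*r^4 + 6.0369*r^3 - 2.6228*r^2 + 5.4588*r + 7.9488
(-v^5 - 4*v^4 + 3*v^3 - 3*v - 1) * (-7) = 7*v^5 + 28*v^4 - 21*v^3 + 21*v + 7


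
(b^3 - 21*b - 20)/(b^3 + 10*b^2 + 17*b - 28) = (b^2 - 4*b - 5)/(b^2 + 6*b - 7)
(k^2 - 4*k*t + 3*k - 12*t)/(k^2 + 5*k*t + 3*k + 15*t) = (k - 4*t)/(k + 5*t)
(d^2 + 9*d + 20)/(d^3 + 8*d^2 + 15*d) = (d + 4)/(d*(d + 3))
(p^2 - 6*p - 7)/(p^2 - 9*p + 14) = (p + 1)/(p - 2)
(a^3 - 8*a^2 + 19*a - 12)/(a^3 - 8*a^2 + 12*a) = (a^3 - 8*a^2 + 19*a - 12)/(a*(a^2 - 8*a + 12))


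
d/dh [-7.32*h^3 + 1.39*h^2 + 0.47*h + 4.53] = -21.96*h^2 + 2.78*h + 0.47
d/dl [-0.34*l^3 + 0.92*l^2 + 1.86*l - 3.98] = -1.02*l^2 + 1.84*l + 1.86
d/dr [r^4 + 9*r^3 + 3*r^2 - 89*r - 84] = 4*r^3 + 27*r^2 + 6*r - 89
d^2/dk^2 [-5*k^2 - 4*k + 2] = -10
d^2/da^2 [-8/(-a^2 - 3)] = 48*(a^2 - 1)/(a^2 + 3)^3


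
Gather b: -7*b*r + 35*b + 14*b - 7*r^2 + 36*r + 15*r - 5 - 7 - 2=b*(49 - 7*r) - 7*r^2 + 51*r - 14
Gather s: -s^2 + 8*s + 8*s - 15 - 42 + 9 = -s^2 + 16*s - 48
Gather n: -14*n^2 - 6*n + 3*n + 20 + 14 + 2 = -14*n^2 - 3*n + 36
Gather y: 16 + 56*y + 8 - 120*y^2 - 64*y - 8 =-120*y^2 - 8*y + 16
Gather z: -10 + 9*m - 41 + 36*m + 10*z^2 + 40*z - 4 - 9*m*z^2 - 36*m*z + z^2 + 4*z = 45*m + z^2*(11 - 9*m) + z*(44 - 36*m) - 55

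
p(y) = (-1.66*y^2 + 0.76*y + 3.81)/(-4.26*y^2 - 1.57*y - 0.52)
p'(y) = (0.76 - 3.32*y)/(-4.26*y^2 - 1.57*y - 0.52) + (8.52*y + 1.57)*(-1.66*y^2 + 0.76*y + 3.81)/(-4.26*y^2 - 1.57*y - 0.52)^2 = (5.8438*y^2 + 34.1876*y + 5.5865)/(18.1476*y^4 + 13.3764*y^3 + 6.8953*y^2 + 1.6328*y + 0.2704)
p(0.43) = -1.93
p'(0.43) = 5.44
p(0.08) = -5.74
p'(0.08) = 18.46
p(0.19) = -4.01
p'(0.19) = 13.01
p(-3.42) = 0.40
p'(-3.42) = -0.02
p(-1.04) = -0.35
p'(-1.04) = -1.94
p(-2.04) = 0.31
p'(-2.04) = -0.18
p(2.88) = 0.19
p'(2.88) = 0.09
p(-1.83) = 0.26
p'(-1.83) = -0.26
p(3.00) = 0.20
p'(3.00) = 0.08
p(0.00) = -7.33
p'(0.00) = 20.66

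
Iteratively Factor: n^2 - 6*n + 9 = (n - 3)*(n - 3)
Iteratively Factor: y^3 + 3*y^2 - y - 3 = (y - 1)*(y^2 + 4*y + 3) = (y - 1)*(y + 3)*(y + 1)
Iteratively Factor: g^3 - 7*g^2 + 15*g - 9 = (g - 1)*(g^2 - 6*g + 9) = (g - 3)*(g - 1)*(g - 3)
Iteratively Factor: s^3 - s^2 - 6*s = (s)*(s^2 - s - 6) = s*(s + 2)*(s - 3)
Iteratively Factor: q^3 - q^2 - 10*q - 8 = (q - 4)*(q^2 + 3*q + 2) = (q - 4)*(q + 1)*(q + 2)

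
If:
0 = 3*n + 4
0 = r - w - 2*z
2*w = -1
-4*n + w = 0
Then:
No Solution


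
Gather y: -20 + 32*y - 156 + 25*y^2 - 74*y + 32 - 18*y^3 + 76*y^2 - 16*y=-18*y^3 + 101*y^2 - 58*y - 144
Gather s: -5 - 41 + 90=44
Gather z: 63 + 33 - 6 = 90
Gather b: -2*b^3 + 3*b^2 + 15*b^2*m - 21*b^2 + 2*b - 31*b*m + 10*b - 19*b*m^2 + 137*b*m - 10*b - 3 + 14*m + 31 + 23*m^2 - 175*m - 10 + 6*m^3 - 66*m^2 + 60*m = -2*b^3 + b^2*(15*m - 18) + b*(-19*m^2 + 106*m + 2) + 6*m^3 - 43*m^2 - 101*m + 18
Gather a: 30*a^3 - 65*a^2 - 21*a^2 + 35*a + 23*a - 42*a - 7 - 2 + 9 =30*a^3 - 86*a^2 + 16*a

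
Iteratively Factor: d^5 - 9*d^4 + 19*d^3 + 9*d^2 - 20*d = (d - 4)*(d^4 - 5*d^3 - d^2 + 5*d) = d*(d - 4)*(d^3 - 5*d^2 - d + 5) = d*(d - 4)*(d - 1)*(d^2 - 4*d - 5) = d*(d - 4)*(d - 1)*(d + 1)*(d - 5)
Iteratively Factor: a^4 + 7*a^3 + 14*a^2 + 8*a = (a + 4)*(a^3 + 3*a^2 + 2*a) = (a + 2)*(a + 4)*(a^2 + a) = a*(a + 2)*(a + 4)*(a + 1)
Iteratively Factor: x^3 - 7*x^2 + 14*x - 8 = (x - 2)*(x^2 - 5*x + 4) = (x - 2)*(x - 1)*(x - 4)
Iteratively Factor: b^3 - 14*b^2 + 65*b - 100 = (b - 5)*(b^2 - 9*b + 20) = (b - 5)*(b - 4)*(b - 5)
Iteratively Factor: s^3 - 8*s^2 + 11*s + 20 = (s - 5)*(s^2 - 3*s - 4) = (s - 5)*(s - 4)*(s + 1)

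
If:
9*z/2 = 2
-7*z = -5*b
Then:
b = 28/45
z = 4/9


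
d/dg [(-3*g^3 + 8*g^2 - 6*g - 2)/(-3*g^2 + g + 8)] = (9*g^4 - 6*g^3 - 82*g^2 + 116*g - 46)/(9*g^4 - 6*g^3 - 47*g^2 + 16*g + 64)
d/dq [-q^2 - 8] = -2*q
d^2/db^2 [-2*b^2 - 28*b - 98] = -4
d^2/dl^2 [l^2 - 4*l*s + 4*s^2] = 2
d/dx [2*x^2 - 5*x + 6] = 4*x - 5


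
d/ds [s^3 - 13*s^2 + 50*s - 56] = 3*s^2 - 26*s + 50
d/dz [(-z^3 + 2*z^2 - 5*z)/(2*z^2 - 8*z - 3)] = (-2*z^4 + 16*z^3 + 3*z^2 - 12*z + 15)/(4*z^4 - 32*z^3 + 52*z^2 + 48*z + 9)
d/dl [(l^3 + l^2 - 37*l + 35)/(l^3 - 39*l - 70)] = (-l^4 - 4*l^3 - 354*l^2 - 140*l + 3955)/(l^6 - 78*l^4 - 140*l^3 + 1521*l^2 + 5460*l + 4900)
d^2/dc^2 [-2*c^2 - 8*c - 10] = -4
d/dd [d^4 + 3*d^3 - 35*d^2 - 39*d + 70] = 4*d^3 + 9*d^2 - 70*d - 39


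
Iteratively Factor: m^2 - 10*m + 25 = (m - 5)*(m - 5)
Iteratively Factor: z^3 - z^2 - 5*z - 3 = (z + 1)*(z^2 - 2*z - 3) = (z - 3)*(z + 1)*(z + 1)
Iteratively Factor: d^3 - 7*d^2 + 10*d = (d - 2)*(d^2 - 5*d) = d*(d - 2)*(d - 5)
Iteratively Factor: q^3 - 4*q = (q - 2)*(q^2 + 2*q) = (q - 2)*(q + 2)*(q)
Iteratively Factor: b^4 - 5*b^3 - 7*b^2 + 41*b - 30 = (b + 3)*(b^3 - 8*b^2 + 17*b - 10) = (b - 5)*(b + 3)*(b^2 - 3*b + 2) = (b - 5)*(b - 2)*(b + 3)*(b - 1)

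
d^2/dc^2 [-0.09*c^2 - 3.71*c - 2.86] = -0.180000000000000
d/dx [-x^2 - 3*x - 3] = -2*x - 3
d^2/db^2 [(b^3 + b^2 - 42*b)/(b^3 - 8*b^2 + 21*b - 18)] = 18*(b^4 - 15*b^3 + 18*b^2 + 108*b - 192)/(b^7 - 18*b^6 + 138*b^5 - 584*b^4 + 1473*b^3 - 2214*b^2 + 1836*b - 648)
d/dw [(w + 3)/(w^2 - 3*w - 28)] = (w^2 - 3*w - (w + 3)*(2*w - 3) - 28)/(-w^2 + 3*w + 28)^2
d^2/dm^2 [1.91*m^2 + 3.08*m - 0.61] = 3.82000000000000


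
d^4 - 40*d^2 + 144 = (d - 6)*(d - 2)*(d + 2)*(d + 6)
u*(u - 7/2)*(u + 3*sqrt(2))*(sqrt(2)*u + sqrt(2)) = sqrt(2)*u^4 - 5*sqrt(2)*u^3/2 + 6*u^3 - 15*u^2 - 7*sqrt(2)*u^2/2 - 21*u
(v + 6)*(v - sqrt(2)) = v^2 - sqrt(2)*v + 6*v - 6*sqrt(2)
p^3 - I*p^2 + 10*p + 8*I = (p - 4*I)*(p + I)*(p + 2*I)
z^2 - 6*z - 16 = (z - 8)*(z + 2)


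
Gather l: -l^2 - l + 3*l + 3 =-l^2 + 2*l + 3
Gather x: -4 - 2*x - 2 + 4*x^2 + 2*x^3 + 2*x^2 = 2*x^3 + 6*x^2 - 2*x - 6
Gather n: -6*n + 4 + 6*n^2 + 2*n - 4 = 6*n^2 - 4*n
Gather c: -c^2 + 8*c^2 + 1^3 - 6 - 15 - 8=7*c^2 - 28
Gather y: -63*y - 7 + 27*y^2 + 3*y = 27*y^2 - 60*y - 7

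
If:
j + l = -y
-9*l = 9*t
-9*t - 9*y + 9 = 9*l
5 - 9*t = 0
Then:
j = -4/9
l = -5/9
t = 5/9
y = 1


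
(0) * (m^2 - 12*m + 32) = 0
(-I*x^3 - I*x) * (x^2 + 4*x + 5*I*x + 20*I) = -I*x^5 + 5*x^4 - 4*I*x^4 + 20*x^3 - I*x^3 + 5*x^2 - 4*I*x^2 + 20*x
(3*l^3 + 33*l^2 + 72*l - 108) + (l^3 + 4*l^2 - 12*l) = 4*l^3 + 37*l^2 + 60*l - 108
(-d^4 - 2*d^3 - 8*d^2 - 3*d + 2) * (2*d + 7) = -2*d^5 - 11*d^4 - 30*d^3 - 62*d^2 - 17*d + 14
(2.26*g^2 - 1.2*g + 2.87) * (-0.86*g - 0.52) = -1.9436*g^3 - 0.1432*g^2 - 1.8442*g - 1.4924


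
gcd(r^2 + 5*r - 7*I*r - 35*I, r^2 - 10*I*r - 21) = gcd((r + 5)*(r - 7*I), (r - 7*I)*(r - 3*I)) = r - 7*I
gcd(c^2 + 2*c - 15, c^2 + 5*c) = c + 5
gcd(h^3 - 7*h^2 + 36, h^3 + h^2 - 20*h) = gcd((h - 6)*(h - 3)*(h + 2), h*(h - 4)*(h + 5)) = 1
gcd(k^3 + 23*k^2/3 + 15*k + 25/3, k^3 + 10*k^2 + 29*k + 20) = k^2 + 6*k + 5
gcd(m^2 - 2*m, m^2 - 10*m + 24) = 1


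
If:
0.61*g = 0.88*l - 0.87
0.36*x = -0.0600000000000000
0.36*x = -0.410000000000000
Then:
No Solution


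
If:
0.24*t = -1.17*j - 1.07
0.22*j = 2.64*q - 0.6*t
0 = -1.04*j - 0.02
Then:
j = -0.02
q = -0.99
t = -4.36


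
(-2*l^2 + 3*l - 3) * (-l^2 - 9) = 2*l^4 - 3*l^3 + 21*l^2 - 27*l + 27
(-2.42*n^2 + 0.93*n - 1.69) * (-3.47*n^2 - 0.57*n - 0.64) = 8.3974*n^4 - 1.8477*n^3 + 6.883*n^2 + 0.3681*n + 1.0816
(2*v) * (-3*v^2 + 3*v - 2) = -6*v^3 + 6*v^2 - 4*v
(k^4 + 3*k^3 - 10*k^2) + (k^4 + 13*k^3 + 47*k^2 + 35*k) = 2*k^4 + 16*k^3 + 37*k^2 + 35*k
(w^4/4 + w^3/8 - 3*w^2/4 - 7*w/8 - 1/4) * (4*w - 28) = w^5 - 13*w^4/2 - 13*w^3/2 + 35*w^2/2 + 47*w/2 + 7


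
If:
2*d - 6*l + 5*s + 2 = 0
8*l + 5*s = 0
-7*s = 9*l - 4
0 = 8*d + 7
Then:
No Solution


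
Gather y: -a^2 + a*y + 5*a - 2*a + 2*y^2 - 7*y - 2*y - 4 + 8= -a^2 + 3*a + 2*y^2 + y*(a - 9) + 4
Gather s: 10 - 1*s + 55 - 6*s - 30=35 - 7*s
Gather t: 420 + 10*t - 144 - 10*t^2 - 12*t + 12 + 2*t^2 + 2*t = 288 - 8*t^2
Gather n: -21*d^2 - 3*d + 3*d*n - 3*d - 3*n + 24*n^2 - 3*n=-21*d^2 - 6*d + 24*n^2 + n*(3*d - 6)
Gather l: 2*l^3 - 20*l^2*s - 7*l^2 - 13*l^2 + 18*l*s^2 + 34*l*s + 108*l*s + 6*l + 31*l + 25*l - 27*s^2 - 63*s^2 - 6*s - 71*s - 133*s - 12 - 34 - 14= 2*l^3 + l^2*(-20*s - 20) + l*(18*s^2 + 142*s + 62) - 90*s^2 - 210*s - 60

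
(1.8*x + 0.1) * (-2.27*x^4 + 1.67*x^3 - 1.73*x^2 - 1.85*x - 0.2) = -4.086*x^5 + 2.779*x^4 - 2.947*x^3 - 3.503*x^2 - 0.545*x - 0.02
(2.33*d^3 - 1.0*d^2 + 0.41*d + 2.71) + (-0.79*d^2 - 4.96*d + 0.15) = 2.33*d^3 - 1.79*d^2 - 4.55*d + 2.86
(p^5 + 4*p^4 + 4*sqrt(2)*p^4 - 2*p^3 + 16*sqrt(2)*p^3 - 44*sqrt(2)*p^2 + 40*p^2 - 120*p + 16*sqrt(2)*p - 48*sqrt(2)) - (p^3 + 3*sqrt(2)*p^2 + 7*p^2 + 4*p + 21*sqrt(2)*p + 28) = p^5 + 4*p^4 + 4*sqrt(2)*p^4 - 3*p^3 + 16*sqrt(2)*p^3 - 47*sqrt(2)*p^2 + 33*p^2 - 124*p - 5*sqrt(2)*p - 48*sqrt(2) - 28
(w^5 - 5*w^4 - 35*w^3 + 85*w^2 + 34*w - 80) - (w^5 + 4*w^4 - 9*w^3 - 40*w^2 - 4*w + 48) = -9*w^4 - 26*w^3 + 125*w^2 + 38*w - 128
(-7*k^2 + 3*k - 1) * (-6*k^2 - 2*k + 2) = 42*k^4 - 4*k^3 - 14*k^2 + 8*k - 2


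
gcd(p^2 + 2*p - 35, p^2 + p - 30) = p - 5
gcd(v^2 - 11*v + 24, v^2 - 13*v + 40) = v - 8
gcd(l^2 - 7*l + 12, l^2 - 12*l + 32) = l - 4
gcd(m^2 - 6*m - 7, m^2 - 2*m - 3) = m + 1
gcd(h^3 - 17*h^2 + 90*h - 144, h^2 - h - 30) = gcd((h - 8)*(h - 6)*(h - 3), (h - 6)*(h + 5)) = h - 6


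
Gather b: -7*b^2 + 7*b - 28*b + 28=-7*b^2 - 21*b + 28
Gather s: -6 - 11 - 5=-22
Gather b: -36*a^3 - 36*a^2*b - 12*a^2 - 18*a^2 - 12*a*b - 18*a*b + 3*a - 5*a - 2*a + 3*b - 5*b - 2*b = -36*a^3 - 30*a^2 - 4*a + b*(-36*a^2 - 30*a - 4)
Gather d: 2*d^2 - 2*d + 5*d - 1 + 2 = 2*d^2 + 3*d + 1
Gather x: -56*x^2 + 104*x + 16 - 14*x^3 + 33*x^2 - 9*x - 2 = -14*x^3 - 23*x^2 + 95*x + 14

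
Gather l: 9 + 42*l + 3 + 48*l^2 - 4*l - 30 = 48*l^2 + 38*l - 18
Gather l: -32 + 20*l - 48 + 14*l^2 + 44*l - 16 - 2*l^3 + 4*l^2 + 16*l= -2*l^3 + 18*l^2 + 80*l - 96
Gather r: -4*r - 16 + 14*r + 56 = 10*r + 40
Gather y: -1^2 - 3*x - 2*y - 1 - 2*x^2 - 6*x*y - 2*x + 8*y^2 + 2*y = -2*x^2 - 6*x*y - 5*x + 8*y^2 - 2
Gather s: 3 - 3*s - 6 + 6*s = 3*s - 3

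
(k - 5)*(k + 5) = k^2 - 25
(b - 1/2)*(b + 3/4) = b^2 + b/4 - 3/8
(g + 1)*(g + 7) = g^2 + 8*g + 7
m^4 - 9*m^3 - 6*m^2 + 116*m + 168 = (m - 7)*(m - 6)*(m + 2)^2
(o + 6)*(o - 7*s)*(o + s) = o^3 - 6*o^2*s + 6*o^2 - 7*o*s^2 - 36*o*s - 42*s^2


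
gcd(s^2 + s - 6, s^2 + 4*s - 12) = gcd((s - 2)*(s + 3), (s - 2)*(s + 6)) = s - 2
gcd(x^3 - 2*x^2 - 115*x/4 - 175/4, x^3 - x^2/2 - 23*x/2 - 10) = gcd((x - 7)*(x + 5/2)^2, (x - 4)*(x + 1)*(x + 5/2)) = x + 5/2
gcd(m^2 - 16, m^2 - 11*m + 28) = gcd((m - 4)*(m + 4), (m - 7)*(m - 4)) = m - 4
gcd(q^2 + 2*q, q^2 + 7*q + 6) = 1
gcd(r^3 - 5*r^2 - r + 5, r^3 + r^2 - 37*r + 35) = r^2 - 6*r + 5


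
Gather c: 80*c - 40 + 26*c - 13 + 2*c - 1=108*c - 54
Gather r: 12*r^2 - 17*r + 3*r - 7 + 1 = 12*r^2 - 14*r - 6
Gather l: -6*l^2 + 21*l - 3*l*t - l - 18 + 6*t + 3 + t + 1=-6*l^2 + l*(20 - 3*t) + 7*t - 14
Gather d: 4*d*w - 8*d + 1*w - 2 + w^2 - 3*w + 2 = d*(4*w - 8) + w^2 - 2*w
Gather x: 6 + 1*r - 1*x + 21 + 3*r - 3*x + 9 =4*r - 4*x + 36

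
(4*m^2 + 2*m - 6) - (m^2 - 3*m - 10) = 3*m^2 + 5*m + 4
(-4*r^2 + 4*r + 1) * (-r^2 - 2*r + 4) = 4*r^4 + 4*r^3 - 25*r^2 + 14*r + 4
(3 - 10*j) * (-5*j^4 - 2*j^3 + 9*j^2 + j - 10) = 50*j^5 + 5*j^4 - 96*j^3 + 17*j^2 + 103*j - 30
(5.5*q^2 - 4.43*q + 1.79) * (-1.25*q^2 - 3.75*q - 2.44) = -6.875*q^4 - 15.0875*q^3 + 0.954999999999998*q^2 + 4.0967*q - 4.3676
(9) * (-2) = -18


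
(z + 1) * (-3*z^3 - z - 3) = -3*z^4 - 3*z^3 - z^2 - 4*z - 3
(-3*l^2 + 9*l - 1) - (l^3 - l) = -l^3 - 3*l^2 + 10*l - 1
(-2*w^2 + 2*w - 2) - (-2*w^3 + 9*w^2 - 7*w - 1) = 2*w^3 - 11*w^2 + 9*w - 1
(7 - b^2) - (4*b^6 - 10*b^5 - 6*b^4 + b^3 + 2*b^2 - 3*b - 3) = -4*b^6 + 10*b^5 + 6*b^4 - b^3 - 3*b^2 + 3*b + 10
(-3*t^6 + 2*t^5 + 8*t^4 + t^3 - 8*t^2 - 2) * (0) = 0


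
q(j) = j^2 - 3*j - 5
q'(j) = 2*j - 3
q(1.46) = -7.25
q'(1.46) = -0.08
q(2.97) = -5.09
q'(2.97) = 2.94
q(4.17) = -0.12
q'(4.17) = 5.34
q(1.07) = -7.07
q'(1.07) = -0.86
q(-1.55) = 2.05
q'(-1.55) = -6.10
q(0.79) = -6.75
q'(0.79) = -1.42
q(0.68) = -6.58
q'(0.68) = -1.64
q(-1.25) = 0.31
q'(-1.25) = -5.50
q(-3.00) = 13.00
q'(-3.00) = -9.00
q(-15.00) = 265.00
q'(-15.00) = -33.00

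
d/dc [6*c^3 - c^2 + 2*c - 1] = 18*c^2 - 2*c + 2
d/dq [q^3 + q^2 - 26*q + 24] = 3*q^2 + 2*q - 26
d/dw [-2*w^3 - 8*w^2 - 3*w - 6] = -6*w^2 - 16*w - 3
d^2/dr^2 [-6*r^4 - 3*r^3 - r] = 18*r*(-4*r - 1)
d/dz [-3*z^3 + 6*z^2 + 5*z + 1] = -9*z^2 + 12*z + 5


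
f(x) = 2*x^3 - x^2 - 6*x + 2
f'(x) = 6*x^2 - 2*x - 6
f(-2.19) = -10.66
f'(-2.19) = 27.16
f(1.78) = -0.57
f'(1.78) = 9.45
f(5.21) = 226.44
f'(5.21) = 146.44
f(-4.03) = -120.96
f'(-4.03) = 99.51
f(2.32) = 7.67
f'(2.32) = 21.65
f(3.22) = 39.08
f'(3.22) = 49.77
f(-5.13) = -263.55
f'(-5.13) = 162.16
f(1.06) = -3.10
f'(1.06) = -1.38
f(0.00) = 2.00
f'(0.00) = -6.00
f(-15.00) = -6883.00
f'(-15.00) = 1374.00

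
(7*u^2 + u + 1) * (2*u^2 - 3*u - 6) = 14*u^4 - 19*u^3 - 43*u^2 - 9*u - 6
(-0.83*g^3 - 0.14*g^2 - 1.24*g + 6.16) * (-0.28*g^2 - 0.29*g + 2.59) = 0.2324*g^5 + 0.2799*g^4 - 1.7619*g^3 - 1.7278*g^2 - 4.998*g + 15.9544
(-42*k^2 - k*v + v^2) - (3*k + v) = -42*k^2 - k*v - 3*k + v^2 - v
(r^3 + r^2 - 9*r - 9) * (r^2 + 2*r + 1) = r^5 + 3*r^4 - 6*r^3 - 26*r^2 - 27*r - 9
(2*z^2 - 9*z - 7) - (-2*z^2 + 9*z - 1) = 4*z^2 - 18*z - 6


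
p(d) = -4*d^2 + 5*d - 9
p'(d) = 5 - 8*d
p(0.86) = -7.66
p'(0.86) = -1.88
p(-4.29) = -104.07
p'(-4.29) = 39.32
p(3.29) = -35.85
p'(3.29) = -21.32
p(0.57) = -7.45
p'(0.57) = 0.44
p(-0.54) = -12.87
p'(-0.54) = 9.32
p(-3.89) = -88.98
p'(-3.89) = 36.12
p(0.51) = -7.49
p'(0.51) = 0.92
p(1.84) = -13.34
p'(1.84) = -9.72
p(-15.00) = -984.00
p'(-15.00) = 125.00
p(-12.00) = -645.00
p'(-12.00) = 101.00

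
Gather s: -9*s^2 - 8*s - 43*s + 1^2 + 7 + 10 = -9*s^2 - 51*s + 18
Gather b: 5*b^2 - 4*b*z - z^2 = 5*b^2 - 4*b*z - z^2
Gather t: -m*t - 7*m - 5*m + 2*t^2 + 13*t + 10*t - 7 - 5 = -12*m + 2*t^2 + t*(23 - m) - 12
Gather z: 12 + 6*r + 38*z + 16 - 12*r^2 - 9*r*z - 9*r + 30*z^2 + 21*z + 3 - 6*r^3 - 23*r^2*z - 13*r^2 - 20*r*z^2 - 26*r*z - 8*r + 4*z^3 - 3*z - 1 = -6*r^3 - 25*r^2 - 11*r + 4*z^3 + z^2*(30 - 20*r) + z*(-23*r^2 - 35*r + 56) + 30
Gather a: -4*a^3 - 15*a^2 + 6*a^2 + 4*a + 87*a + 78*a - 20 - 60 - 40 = -4*a^3 - 9*a^2 + 169*a - 120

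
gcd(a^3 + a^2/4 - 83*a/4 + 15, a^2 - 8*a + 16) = a - 4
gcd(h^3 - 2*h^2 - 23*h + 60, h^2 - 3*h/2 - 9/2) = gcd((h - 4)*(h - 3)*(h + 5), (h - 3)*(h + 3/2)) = h - 3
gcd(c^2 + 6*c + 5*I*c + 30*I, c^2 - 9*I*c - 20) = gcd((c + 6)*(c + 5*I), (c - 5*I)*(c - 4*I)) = 1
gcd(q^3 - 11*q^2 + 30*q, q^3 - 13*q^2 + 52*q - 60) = q^2 - 11*q + 30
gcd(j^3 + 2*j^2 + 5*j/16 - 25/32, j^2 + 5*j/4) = j + 5/4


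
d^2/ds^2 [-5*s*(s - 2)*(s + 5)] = -30*s - 30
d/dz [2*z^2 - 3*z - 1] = 4*z - 3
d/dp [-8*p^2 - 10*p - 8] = -16*p - 10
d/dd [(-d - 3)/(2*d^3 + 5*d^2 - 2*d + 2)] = (4*d^3 + 23*d^2 + 30*d - 8)/(4*d^6 + 20*d^5 + 17*d^4 - 12*d^3 + 24*d^2 - 8*d + 4)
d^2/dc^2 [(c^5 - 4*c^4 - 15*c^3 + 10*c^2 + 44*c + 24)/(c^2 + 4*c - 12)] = 2*(3*c^4 + 46*c^3 + 180*c^2 - 216*c - 528)/(c^3 + 18*c^2 + 108*c + 216)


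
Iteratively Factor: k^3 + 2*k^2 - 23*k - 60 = (k + 4)*(k^2 - 2*k - 15) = (k + 3)*(k + 4)*(k - 5)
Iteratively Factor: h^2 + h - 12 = (h - 3)*(h + 4)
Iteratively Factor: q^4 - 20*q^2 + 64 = (q + 4)*(q^3 - 4*q^2 - 4*q + 16) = (q - 2)*(q + 4)*(q^2 - 2*q - 8) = (q - 4)*(q - 2)*(q + 4)*(q + 2)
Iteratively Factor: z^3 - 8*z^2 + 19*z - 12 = (z - 3)*(z^2 - 5*z + 4) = (z - 3)*(z - 1)*(z - 4)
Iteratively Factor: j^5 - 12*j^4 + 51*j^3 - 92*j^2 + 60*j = (j - 2)*(j^4 - 10*j^3 + 31*j^2 - 30*j) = (j - 2)^2*(j^3 - 8*j^2 + 15*j) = j*(j - 2)^2*(j^2 - 8*j + 15) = j*(j - 3)*(j - 2)^2*(j - 5)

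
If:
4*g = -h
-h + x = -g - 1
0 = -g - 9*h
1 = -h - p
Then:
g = 0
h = 0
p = -1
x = -1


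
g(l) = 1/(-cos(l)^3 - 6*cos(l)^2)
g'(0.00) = 0.00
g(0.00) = -0.14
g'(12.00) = 0.28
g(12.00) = -0.21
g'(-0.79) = 0.64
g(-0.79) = -0.30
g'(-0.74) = 0.52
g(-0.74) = -0.27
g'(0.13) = -0.04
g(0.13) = -0.15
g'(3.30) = -0.06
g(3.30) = -0.20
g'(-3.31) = 0.06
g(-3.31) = -0.21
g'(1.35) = -30.40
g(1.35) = -3.35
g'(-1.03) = 2.01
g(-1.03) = -0.58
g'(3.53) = -0.17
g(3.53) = -0.23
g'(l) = (-3*sin(l)*cos(l)^2 - 12*sin(l)*cos(l))/(-cos(l)^3 - 6*cos(l)^2)^2 = -3*(cos(l) + 4)*sin(l)/((cos(l) + 6)^2*cos(l)^3)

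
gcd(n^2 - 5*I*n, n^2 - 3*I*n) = n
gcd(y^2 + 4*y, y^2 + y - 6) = 1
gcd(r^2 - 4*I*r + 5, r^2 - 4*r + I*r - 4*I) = r + I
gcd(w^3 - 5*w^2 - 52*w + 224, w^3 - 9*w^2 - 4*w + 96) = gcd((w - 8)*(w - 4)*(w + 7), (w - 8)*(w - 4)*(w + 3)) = w^2 - 12*w + 32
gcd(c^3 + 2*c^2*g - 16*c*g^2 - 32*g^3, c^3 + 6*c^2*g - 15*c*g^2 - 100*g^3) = c - 4*g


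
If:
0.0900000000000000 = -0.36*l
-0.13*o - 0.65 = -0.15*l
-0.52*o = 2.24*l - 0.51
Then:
No Solution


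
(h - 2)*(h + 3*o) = h^2 + 3*h*o - 2*h - 6*o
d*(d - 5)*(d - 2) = d^3 - 7*d^2 + 10*d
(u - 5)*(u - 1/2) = u^2 - 11*u/2 + 5/2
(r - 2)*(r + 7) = r^2 + 5*r - 14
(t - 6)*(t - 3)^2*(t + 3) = t^4 - 9*t^3 + 9*t^2 + 81*t - 162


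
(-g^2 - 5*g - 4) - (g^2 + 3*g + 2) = -2*g^2 - 8*g - 6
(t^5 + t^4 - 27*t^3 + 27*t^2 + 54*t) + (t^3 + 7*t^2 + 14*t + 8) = t^5 + t^4 - 26*t^3 + 34*t^2 + 68*t + 8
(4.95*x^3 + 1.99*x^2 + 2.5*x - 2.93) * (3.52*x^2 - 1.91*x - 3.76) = 17.424*x^5 - 2.4497*x^4 - 13.6129*x^3 - 22.571*x^2 - 3.8037*x + 11.0168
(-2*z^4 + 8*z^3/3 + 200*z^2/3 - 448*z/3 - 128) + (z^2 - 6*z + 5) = -2*z^4 + 8*z^3/3 + 203*z^2/3 - 466*z/3 - 123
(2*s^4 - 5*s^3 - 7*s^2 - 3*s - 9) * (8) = 16*s^4 - 40*s^3 - 56*s^2 - 24*s - 72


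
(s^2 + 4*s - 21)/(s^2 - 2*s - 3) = (s + 7)/(s + 1)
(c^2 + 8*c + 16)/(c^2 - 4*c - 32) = (c + 4)/(c - 8)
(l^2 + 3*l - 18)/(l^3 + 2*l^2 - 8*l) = (l^2 + 3*l - 18)/(l*(l^2 + 2*l - 8))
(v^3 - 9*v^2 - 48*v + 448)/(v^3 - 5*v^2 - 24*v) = (v^2 - v - 56)/(v*(v + 3))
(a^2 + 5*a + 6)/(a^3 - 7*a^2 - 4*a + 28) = (a + 3)/(a^2 - 9*a + 14)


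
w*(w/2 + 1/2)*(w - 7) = w^3/2 - 3*w^2 - 7*w/2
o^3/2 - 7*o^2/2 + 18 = (o/2 + 1)*(o - 6)*(o - 3)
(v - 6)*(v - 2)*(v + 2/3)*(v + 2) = v^4 - 16*v^3/3 - 8*v^2 + 64*v/3 + 16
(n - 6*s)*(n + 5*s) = n^2 - n*s - 30*s^2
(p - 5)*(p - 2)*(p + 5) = p^3 - 2*p^2 - 25*p + 50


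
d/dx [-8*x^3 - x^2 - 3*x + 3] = -24*x^2 - 2*x - 3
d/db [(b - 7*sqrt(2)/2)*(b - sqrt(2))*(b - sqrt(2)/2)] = 3*b^2 - 10*sqrt(2)*b + 23/2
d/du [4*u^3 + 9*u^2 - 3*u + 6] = 12*u^2 + 18*u - 3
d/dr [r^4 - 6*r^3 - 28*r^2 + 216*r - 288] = 4*r^3 - 18*r^2 - 56*r + 216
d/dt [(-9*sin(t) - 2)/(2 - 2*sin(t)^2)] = (-4*sin(t) + 9*cos(t)^2 - 18)/(2*cos(t)^3)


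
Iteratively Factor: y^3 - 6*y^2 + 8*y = (y)*(y^2 - 6*y + 8) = y*(y - 2)*(y - 4)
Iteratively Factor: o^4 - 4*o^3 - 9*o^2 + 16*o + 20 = (o - 2)*(o^3 - 2*o^2 - 13*o - 10) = (o - 2)*(o + 1)*(o^2 - 3*o - 10) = (o - 5)*(o - 2)*(o + 1)*(o + 2)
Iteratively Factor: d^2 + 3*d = (d + 3)*(d)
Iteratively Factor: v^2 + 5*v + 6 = (v + 2)*(v + 3)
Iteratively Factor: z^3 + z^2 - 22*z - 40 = (z - 5)*(z^2 + 6*z + 8) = (z - 5)*(z + 2)*(z + 4)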